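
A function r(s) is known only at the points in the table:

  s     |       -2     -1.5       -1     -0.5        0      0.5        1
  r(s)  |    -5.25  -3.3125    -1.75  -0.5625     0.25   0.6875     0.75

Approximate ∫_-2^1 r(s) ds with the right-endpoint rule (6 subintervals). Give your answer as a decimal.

Δs = 0.5.
Sum = 0.5·[(-3.3125) + (-1.75) + (-0.5625) + 0.25 + 0.6875 + 0.75] = -1.96875.

-1.96875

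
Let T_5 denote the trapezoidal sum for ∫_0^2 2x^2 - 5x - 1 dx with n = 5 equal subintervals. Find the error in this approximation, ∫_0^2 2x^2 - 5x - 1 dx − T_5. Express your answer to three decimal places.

Exact integral: ∫_0^2 f(x) dx ≈ -6.66667.
T_5 = -6.56.
Error ≈ -6.66667 − (-6.56) ≈ -0.107.

-0.107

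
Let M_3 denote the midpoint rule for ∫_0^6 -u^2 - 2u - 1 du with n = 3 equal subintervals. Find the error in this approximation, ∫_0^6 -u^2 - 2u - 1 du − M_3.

Exact integral: ∫_0^6 f(u) du = -114.
M_3 = -112.
Error = -114 − (-112) = -2.

-2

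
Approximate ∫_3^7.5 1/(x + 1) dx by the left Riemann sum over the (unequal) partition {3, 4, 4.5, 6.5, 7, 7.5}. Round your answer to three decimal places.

0.843

Subinterval widths: 1, 0.5, 2, 0.5, 0.5.
Left endpoints: 3, 4, 4.5, 6.5, 7.
f(3) = 0.25, f(4) = 0.2, f(4.5) = 2/11, f(6.5) = 2/15, f(7) = 0.125.
Sum = Σ Δx_i · f(x_i).
Sum ≈ 0.843.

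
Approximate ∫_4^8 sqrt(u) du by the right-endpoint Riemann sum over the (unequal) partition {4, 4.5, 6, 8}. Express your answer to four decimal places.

Subinterval widths: 0.5, 1.5, 2.
Right endpoints: 4.5, 6, 8.
f(4.5) ≈ 2.1213, f(6) ≈ 2.4495, f(8) ≈ 2.8284.
Sum = Σ Δu_i · f(u_i).
Sum ≈ 10.3917.

10.3917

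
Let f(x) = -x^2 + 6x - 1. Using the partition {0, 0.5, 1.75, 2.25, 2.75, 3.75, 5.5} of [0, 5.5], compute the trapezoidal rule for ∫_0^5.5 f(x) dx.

28.34375

Subinterval widths: 0.5, 1.25, 0.5, 0.5, 1, 1.75.
f(0) = -1, f(0.5) = 1.75, f(1.75) = 6.4375, f(2.25) = 7.4375, f(2.75) = 7.9375, f(3.75) = 7.4375, f(5.5) = 1.75.
On each subinterval the trapezoid contributes (Δx_i/2)·[f(x_{i-1}) + f(x_i)].
Sum = 28.34375.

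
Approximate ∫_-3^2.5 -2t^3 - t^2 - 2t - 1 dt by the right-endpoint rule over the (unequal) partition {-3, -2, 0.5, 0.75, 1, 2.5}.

Subinterval widths: 1, 2.5, 0.25, 0.25, 1.5.
Right endpoints: -2, 0.5, 0.75, 1, 2.5.
f(-2) = 15, f(0.5) = -2.5, f(0.75) = -3.90625, f(1) = -6, f(2.5) = -43.5.
Sum = Σ Δt_i · f(t_i).
Sum = -58.9765625.

-58.9765625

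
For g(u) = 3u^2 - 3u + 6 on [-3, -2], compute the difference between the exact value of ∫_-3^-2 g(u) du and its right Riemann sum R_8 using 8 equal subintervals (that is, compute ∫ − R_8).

Exact integral: ∫_-3^-2 g(u) du = 32.5.
R_8 = 31.3828125.
Error = 32.5 − 31.3828125 = 1.1171875.

1.1171875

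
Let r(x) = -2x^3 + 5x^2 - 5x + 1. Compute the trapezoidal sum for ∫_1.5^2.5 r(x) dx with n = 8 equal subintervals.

-5.6015625

Δx = (2.5 − 1.5)/8 = 0.125.
r(1.5) = -2, r(1.625) = -2.50390625, r(1.75) = -3.15625, r(1.875) = -3.98046875, r(2) = -5, r(2.125) = -6.23828125, r(2.25) = -7.71875, r(2.375) = -9.46484375, r(2.5) = -11.5.
T_8 = (Δx/2)·[r(x_0) + 2r(x_1) + ... + 2r(x_{7}) + r(x_8)].
Sum = -5.6015625.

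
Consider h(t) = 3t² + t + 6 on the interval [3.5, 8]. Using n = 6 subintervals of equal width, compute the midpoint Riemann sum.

521.3671875

Δt = (8 − 3.5)/6 = 0.75.
Midpoints: 3.875, 4.625, 5.375, 6.125, 6.875, 7.625.
h(3.875) = 54.921875, h(4.625) = 74.796875, h(5.375) = 98.046875, h(6.125) = 124.671875, h(6.875) = 154.671875, h(7.625) = 188.046875.
Sum = Δt · [h(3.875) + h(4.625) + h(5.375) + ...].
Sum = 521.3671875.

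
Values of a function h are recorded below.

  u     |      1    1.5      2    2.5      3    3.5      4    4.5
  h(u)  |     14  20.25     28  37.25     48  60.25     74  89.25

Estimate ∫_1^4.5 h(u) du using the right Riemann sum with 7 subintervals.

Δu = 0.5.
Sum = 0.5·[20.25 + 28 + 37.25 + 48 + 60.25 + 74 + 89.25] = 178.5.

178.5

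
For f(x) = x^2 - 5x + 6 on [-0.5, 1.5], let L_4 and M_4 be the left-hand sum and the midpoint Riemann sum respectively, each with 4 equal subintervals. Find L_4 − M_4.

2.125

L_4 = 10.25.
M_4 = 8.125.
L_4 − M_4 = 2.125.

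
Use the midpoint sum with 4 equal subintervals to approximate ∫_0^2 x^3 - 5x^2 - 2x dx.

Δx = (2 − 0)/4 = 0.5.
Midpoints: 0.25, 0.75, 1.25, 1.75.
f(0.25) = -0.796875, f(0.75) = -3.890625, f(1.25) = -8.359375, f(1.75) = -13.453125.
Sum = Δx · [f(0.25) + f(0.75) + f(1.25) + f(1.75)].
Sum = -13.25.

-13.25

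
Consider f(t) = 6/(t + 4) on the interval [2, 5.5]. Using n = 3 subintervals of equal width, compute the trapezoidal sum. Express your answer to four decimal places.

2.7685

Δt = (5.5 − 2)/3 = 7/6.
f(2) = 1, f(19/6) = 36/43, f(13/3) = 0.72, f(5.5) = 12/19.
T_3 = (Δt/2)·[f(t_0) + 2f(t_1) + 2f(t_2) + f(t_3)].
Sum ≈ 2.7685.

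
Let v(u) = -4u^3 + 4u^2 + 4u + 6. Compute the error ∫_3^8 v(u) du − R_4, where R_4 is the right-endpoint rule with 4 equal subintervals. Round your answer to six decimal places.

Exact integral: ∫_3^8 v(u) du ≈ -3228.33333333.
R_4 = -4371.5625.
Error ≈ -3228.33333333 − (-4371.5625) ≈ 1143.229167.

1143.229167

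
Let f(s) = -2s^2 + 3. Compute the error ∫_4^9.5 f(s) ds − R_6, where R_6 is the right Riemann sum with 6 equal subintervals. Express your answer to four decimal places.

69.6030

Exact integral: ∫_4^9.5 f(s) ds ≈ -512.416667.
R_6 ≈ -582.019676.
Error ≈ -512.416667 − (-582.019676) ≈ 69.6030.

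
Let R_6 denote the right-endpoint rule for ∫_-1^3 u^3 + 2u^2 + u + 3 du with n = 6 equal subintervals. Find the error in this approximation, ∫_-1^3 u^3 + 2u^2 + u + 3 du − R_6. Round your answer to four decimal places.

Exact integral: ∫_-1^3 f(u) du ≈ 54.666667.
R_6 ≈ 72.148148.
Error ≈ 54.666667 − 72.148148 ≈ -17.4815.

-17.4815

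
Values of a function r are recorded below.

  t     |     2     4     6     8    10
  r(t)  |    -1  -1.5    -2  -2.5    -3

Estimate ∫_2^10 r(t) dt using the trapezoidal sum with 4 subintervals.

Δt = 2.
T_4 = (2/2)·[(-1) + 2·(-1.5) + 2·(-2) + 2·(-2.5) + (-3)] = -16.

-16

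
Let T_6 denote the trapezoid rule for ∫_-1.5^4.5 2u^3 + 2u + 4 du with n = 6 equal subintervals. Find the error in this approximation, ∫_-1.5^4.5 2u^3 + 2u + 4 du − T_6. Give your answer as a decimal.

Exact integral: ∫_-1.5^4.5 f(u) du = 244.5.
T_6 = 253.5.
Error = 244.5 − 253.5 = -9.

-9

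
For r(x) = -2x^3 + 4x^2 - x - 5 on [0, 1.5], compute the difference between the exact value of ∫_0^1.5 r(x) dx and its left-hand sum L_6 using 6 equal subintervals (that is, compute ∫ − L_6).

0.1015625

Exact integral: ∫_0^1.5 r(x) dx = -6.65625.
L_6 = -6.7578125.
Error = -6.65625 − (-6.7578125) = 0.1015625.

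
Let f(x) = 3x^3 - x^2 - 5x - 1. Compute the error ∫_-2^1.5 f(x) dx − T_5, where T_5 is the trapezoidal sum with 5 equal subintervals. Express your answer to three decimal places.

Exact integral: ∫_-2^1.5 f(x) dx ≈ -11.11979.
T_5 = -12.04875.
Error ≈ -11.11979 − (-12.04875) ≈ 0.929.

0.929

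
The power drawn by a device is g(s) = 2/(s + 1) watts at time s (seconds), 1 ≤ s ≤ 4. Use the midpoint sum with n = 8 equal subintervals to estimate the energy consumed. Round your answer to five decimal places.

Δs = (4 − 1)/8 = 0.375.
Midpoints: 1.1875, 1.5625, 1.9375, 2.3125, 2.6875, 3.0625, 3.4375, 3.8125.
g(1.1875) = 32/35, g(1.5625) = 32/41, g(1.9375) = 32/47, g(2.3125) = 32/53, g(2.6875) = 32/59, g(3.0625) = 32/65, g(3.4375) = 32/71, g(3.8125) = 32/77.
Sum = Δs · [g(1.1875) + g(1.5625) + g(1.9375) + ...].
Sum ≈ 1.83014.

1.83014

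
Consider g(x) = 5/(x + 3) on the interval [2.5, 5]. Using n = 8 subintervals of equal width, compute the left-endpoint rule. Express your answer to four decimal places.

Δx = (5 − 2.5)/8 = 0.3125.
Left endpoints: 2.5, 2.8125, 3.125, 3.4375, 3.75, 4.0625, 4.375, 4.6875.
g(2.5) = 10/11, g(2.8125) = 80/93, g(3.125) = 40/49, g(3.4375) = 80/103, g(3.75) = 20/27, g(4.0625) = 80/113, g(4.375) = 40/59, g(4.6875) = 80/123.
Sum = Δx · [g(2.5) + g(2.8125) + g(3.125) + ...].
Sum ≈ 1.9186.

1.9186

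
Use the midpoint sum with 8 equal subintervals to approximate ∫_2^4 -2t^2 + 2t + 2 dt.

Δt = (4 − 2)/8 = 0.25.
Midpoints: 2.125, 2.375, 2.625, 2.875, 3.125, 3.375, 3.625, 3.875.
f(2.125) = -2.78125, f(2.375) = -4.53125, f(2.625) = -6.53125, f(2.875) = -8.78125, f(3.125) = -11.28125, f(3.375) = -14.03125, f(3.625) = -17.03125, f(3.875) = -20.28125.
Sum = Δt · [f(2.125) + f(2.375) + f(2.625) + ...].
Sum = -21.3125.

-21.3125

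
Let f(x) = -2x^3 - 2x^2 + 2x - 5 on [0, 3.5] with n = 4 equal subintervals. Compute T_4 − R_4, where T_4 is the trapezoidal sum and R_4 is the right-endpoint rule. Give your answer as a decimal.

T_4 ≈ -114.44727.
R_4 ≈ -159.61914.
T_4 − R_4 = 45.171875.

45.171875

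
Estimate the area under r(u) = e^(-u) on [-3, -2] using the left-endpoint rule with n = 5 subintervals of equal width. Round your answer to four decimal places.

Δu = (-2 − (-3))/5 = 0.2.
Left endpoints: -3, -2.8, -2.6, -2.4, -2.2.
r(-3) ≈ 20.0855, r(-2.8) ≈ 16.4446, r(-2.6) ≈ 13.4637, r(-2.4) ≈ 11.0232, r(-2.2) ≈ 9.0250.
Sum = Δu · [r(-3) + r(-2.8) + r(-2.6) + r(-2.4) + r(-2.2)].
Sum ≈ 14.0084.

14.0084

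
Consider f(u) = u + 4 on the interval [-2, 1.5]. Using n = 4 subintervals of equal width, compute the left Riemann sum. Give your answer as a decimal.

Δu = (1.5 − (-2))/4 = 0.875.
Left endpoints: -2, -1.125, -0.25, 0.625.
f(-2) = 2, f(-1.125) = 2.875, f(-0.25) = 3.75, f(0.625) = 4.625.
Sum = Δu · [f(-2) + f(-1.125) + f(-0.25) + f(0.625)].
Sum = 11.59375.

11.59375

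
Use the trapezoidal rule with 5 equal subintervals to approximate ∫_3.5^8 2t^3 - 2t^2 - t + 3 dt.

Δt = (8 − 3.5)/5 = 0.9.
f(3.5) = 60.75, f(4.4) = 130.248, f(5.3) = 239.274, f(6.2) = 396.576, f(7.1) = 610.902, f(8) = 891.
T_5 = (Δt/2)·[f(t_0) + 2f(t_1) + ... + 2f(t_{4}) + f(t_5)].
Sum = 1667.5875.

1667.5875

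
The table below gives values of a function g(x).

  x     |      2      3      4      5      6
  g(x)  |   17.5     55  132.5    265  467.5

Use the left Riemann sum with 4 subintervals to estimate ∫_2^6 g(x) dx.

Δx = 1.
Sum = 1·[17.5 + 55 + 132.5 + 265] = 470.

470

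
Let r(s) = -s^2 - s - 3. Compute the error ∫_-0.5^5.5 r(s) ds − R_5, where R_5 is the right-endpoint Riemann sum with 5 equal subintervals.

Exact integral: ∫_-0.5^5.5 r(s) ds = -88.5.
R_5 = -111.54.
Error = -88.5 − (-111.54) = 23.04.

23.04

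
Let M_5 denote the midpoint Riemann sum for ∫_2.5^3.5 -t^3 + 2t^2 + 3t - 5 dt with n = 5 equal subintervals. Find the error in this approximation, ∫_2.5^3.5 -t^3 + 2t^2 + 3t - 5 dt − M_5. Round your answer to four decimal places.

-0.0233

Exact integral: ∫_2.5^3.5 f(t) dt ≈ -5.583333.
M_5 = -5.56.
Error ≈ -5.583333 − (-5.56) ≈ -0.0233.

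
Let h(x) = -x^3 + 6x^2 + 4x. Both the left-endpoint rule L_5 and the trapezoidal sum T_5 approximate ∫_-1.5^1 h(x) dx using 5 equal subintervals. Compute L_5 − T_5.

L_5 = 8.4375.
T_5 = 7.96875.
L_5 − T_5 = 0.46875.

0.46875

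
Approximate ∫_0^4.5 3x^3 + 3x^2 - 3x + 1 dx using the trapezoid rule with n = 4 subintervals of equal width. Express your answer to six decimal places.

Δx = (4.5 − 0)/4 = 1.125.
f(0) = 1, f(1.125) = 2915/512, f(2.25) = 43.609375, f(3.375) = 71873/512, f(4.5) = 321.625.
T_4 = (Δx/2)·[f(x_0) + 2f(x_1) + 2f(x_2) + 2f(x_3) + f(x_4)].
Sum ≈ 394.866211.

394.866211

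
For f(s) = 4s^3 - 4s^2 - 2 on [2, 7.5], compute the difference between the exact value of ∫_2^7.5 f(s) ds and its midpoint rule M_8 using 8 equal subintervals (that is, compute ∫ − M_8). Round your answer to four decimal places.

11.4816

Exact integral: ∫_2^7.5 f(s) ds ≈ 2585.229167.
M_8 ≈ 2573.747559.
Error ≈ 2585.229167 − 2573.747559 ≈ 11.4816.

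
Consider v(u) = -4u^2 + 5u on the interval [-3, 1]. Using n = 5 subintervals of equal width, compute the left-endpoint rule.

Δu = (1 − (-3))/5 = 0.8.
Left endpoints: -3, -2.2, -1.4, -0.6, 0.2.
v(-3) = -51, v(-2.2) = -30.36, v(-1.4) = -14.84, v(-0.6) = -4.44, v(0.2) = 0.84.
Sum = Δu · [v(-3) + v(-2.2) + v(-1.4) + v(-0.6) + v(0.2)].
Sum = -79.84.

-79.84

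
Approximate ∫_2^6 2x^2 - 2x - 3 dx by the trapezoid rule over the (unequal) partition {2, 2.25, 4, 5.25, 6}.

97.25

Subinterval widths: 0.25, 1.75, 1.25, 0.75.
f(2) = 1, f(2.25) = 2.625, f(4) = 21, f(5.25) = 41.625, f(6) = 57.
On each subinterval the trapezoid contributes (Δx_i/2)·[f(x_{i-1}) + f(x_i)].
Sum = 97.25.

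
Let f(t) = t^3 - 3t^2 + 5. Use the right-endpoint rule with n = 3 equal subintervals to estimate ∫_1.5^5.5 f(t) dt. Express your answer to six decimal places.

Δt = (5.5 − 1.5)/3 = 4/3.
Right endpoints: 17/6, 25/6, 5.5.
f(17/6) = 791/216, f(25/6) = 5455/216, f(5.5) = 80.625.
Sum = Δt · [f(17/6) + f(25/6) + f(5.5)].
Sum ≈ 146.055556.

146.055556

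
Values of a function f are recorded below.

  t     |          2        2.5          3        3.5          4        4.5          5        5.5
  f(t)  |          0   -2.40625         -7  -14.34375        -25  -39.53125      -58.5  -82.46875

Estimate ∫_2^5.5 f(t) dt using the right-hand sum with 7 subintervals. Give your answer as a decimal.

-114.625

Δt = 0.5.
Sum = 0.5·[(-2.40625) + (-7) + (-14.34375) + (-25) + (-39.53125) + (-58.5) + (-82.46875)] = -114.625.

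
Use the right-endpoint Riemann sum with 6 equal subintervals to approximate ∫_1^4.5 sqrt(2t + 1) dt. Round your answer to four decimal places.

9.2186

Δt = (4.5 − 1)/6 = 7/12.
Right endpoints: 19/12, 13/6, 2.75, 10/3, 47/12, 4.5.
f(19/12) ≈ 2.0412, f(13/6) ≈ 2.3094, f(2.75) ≈ 2.5495, f(10/3) ≈ 2.7689, f(47/12) ≈ 2.9721, f(4.5) ≈ 3.1623.
Sum = Δt · [f(19/12) + f(13/6) + f(2.75) + ...].
Sum ≈ 9.2186.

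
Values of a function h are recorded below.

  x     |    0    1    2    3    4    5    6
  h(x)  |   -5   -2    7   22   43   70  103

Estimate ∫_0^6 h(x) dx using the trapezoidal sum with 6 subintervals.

Δx = 1.
T_6 = (1/2)·[(-5) + 2·(-2) + 2·7 + 2·22 + 2·43 + 2·70 + 103] = 189.

189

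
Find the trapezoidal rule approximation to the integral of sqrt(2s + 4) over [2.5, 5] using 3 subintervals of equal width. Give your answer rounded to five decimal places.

Δs = (5 − 2.5)/3 = 5/6.
f(2.5) ≈ 3.00000, f(10/3) ≈ 3.26599, f(25/6) ≈ 3.51188, f(5) ≈ 3.74166.
T_3 = (Δs/2)·[f(s_0) + 2f(s_1) + 2f(s_2) + f(s_3)].
Sum ≈ 8.45725.

8.45725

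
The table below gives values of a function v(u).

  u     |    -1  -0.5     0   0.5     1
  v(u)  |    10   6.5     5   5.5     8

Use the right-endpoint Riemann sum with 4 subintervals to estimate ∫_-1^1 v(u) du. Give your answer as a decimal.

Δu = 0.5.
Sum = 0.5·[6.5 + 5 + 5.5 + 8] = 12.5.

12.5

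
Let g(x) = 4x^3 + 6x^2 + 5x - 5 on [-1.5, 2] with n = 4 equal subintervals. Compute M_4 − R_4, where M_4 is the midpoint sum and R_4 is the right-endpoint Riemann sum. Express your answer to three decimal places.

-38.186

M_4 ≈ 18.55273.
R_4 = 56.73828125.
M_4 − R_4 ≈ -38.186.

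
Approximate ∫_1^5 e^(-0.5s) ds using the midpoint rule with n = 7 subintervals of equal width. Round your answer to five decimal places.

Δs = (5 − 1)/7 = 4/7.
Midpoints: 9/7, 13/7, 17/7, 3, 25/7, 29/7, 33/7.
f(9/7) ≈ 0.52579, f(13/7) ≈ 0.39512, f(17/7) ≈ 0.29692, f(3) ≈ 0.22313, f(25/7) ≈ 0.16768, f(29/7) ≈ 0.12601, f(33/7) ≈ 0.09469.
Sum = Δs · [f(9/7) + f(13/7) + f(17/7) + ...].
Sum ≈ 1.04533.

1.04533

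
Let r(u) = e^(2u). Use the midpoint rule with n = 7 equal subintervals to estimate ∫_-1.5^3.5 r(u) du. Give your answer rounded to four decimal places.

504.3016

Δu = (3.5 − (-1.5))/7 = 5/7.
Midpoints: -8/7, -3/7, 2/7, 1, 12/7, 17/7, 22/7.
r(-8/7) ≈ 0.1017, r(-3/7) ≈ 0.4244, r(2/7) ≈ 1.7708, r(1) ≈ 7.3891, r(12/7) ≈ 30.8326, r(17/7) ≈ 128.6561, r(22/7) ≈ 536.8476.
Sum = Δu · [r(-8/7) + r(-3/7) + r(2/7) + ...].
Sum ≈ 504.3016.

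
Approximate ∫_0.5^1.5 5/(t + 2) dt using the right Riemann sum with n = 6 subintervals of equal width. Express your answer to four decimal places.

Δt = (1.5 − 0.5)/6 = 1/6.
Right endpoints: 2/3, 5/6, 1, 7/6, 4/3, 1.5.
f(2/3) = 1.875, f(5/6) = 30/17, f(1) = 5/3, f(7/6) = 30/19, f(4/3) = 1.5, f(1.5) = 10/7.
Sum = Δt · [f(2/3) + f(5/6) + f(1) + ...].
Sum ≈ 1.6356.

1.6356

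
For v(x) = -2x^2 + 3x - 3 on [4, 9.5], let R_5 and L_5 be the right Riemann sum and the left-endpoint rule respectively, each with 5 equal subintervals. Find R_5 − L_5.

R_5 = -508.86.
L_5 = -363.66.
R_5 − L_5 = -145.2.

-145.2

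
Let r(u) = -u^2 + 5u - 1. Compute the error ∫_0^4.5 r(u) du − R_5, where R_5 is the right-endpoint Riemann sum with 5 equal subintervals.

-0.405

Exact integral: ∫_0^4.5 r(u) du = 15.75.
R_5 = 16.155.
Error = 15.75 − 16.155 = -0.405.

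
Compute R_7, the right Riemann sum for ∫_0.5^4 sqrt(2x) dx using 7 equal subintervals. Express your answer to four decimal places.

7.6530

Δx = (4 − 0.5)/7 = 0.5.
Right endpoints: 1, 1.5, 2, 2.5, 3, 3.5, 4.
f(1) ≈ 1.4142, f(1.5) ≈ 1.7321, f(2) ≈ 2.0000, f(2.5) ≈ 2.2361, f(3) ≈ 2.4495, f(3.5) ≈ 2.6458, f(4) ≈ 2.8284.
Sum = Δx · [f(1) + f(1.5) + f(2) + ...].
Sum ≈ 7.6530.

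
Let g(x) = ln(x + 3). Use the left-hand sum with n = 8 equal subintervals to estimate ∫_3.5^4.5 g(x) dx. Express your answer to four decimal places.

1.9361

Δx = (4.5 − 3.5)/8 = 0.125.
Left endpoints: 3.5, 3.625, 3.75, 3.875, 4, 4.125, 4.25, 4.375.
g(3.5) ≈ 1.8718, g(3.625) ≈ 1.8909, g(3.75) ≈ 1.9095, g(3.875) ≈ 1.9279, g(4) ≈ 1.9459, g(4.125) ≈ 1.9636, g(4.25) ≈ 1.9810, g(4.375) ≈ 1.9981.
Sum = Δx · [g(3.5) + g(3.625) + g(3.75) + ...].
Sum ≈ 1.9361.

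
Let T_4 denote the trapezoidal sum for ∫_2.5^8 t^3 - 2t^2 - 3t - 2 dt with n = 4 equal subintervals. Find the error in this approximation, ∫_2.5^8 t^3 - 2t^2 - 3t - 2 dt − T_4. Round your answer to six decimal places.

Exact integral: ∫_2.5^8 f(t) dt ≈ 585.69270833.
T_4 ≈ 609.52246094.
Error ≈ 585.69270833 − 609.52246094 ≈ -23.829753.

-23.829753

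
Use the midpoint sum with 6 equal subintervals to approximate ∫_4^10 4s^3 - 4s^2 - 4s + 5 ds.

8318

Δs = (10 − 4)/6 = 1.
Midpoints: 4.5, 5.5, 6.5, 7.5, 8.5, 9.5.
f(4.5) = 270.5, f(5.5) = 527.5, f(6.5) = 908.5, f(7.5) = 1437.5, f(8.5) = 2138.5, f(9.5) = 3035.5.
Sum = Δs · [f(4.5) + f(5.5) + f(6.5) + ...].
Sum = 8318.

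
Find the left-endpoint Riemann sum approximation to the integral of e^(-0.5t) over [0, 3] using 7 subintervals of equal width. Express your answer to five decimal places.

Δt = (3 − 0)/7 = 3/7.
Left endpoints: 0, 3/7, 6/7, 9/7, 12/7, 15/7, 18/7.
f(0) ≈ 1.00000, f(3/7) ≈ 0.80712, f(6/7) ≈ 0.65144, f(9/7) ≈ 0.52579, f(12/7) ≈ 0.42437, f(15/7) ≈ 0.34252, f(18/7) ≈ 0.27645.
Sum = Δt · [f(0) + f(3/7) + f(6/7) + ...].
Sum ≈ 1.72615.

1.72615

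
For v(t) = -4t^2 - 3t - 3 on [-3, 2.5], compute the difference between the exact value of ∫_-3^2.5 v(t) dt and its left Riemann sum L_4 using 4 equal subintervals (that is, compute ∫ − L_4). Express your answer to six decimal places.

Exact integral: ∫_-3^2.5 v(t) dt ≈ -69.20833333.
L_4 = -72.359375.
Error ≈ -69.20833333 − (-72.359375) ≈ 3.151042.

3.151042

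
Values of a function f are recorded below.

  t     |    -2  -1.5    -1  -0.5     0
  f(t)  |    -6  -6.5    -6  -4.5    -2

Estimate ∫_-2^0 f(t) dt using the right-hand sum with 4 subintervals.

Δt = 0.5.
Sum = 0.5·[(-6.5) + (-6) + (-4.5) + (-2)] = -9.5.

-9.5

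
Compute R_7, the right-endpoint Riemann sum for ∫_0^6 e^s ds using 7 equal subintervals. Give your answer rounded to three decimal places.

599.240

Δs = (6 − 0)/7 = 6/7.
Right endpoints: 6/7, 12/7, 18/7, 24/7, 30/7, 36/7, 6.
f(6/7) ≈ 2.356, f(12/7) ≈ 5.553, f(18/7) ≈ 13.085, f(24/7) ≈ 30.833, f(30/7) ≈ 72.654, f(36/7) ≈ 171.204, f(6) ≈ 403.429.
Sum = Δs · [f(6/7) + f(12/7) + f(18/7) + ...].
Sum ≈ 599.240.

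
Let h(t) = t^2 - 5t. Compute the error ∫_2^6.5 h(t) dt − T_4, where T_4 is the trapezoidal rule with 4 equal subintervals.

Exact integral: ∫_2^6.5 h(t) dt = -6.75.
T_4 = -5.80078125.
Error = -6.75 − (-5.80078125) = -0.94921875.

-0.94921875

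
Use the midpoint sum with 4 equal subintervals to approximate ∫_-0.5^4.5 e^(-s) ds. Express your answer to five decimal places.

Δs = (4.5 − (-0.5))/4 = 1.25.
Midpoints: 0.125, 1.375, 2.625, 3.875.
f(0.125) ≈ 0.88250, f(1.375) ≈ 0.25284, f(2.625) ≈ 0.07244, f(3.875) ≈ 0.02075.
Sum = Δs · [f(0.125) + f(1.375) + f(2.625) + f(3.875)].
Sum ≈ 1.53566.

1.53566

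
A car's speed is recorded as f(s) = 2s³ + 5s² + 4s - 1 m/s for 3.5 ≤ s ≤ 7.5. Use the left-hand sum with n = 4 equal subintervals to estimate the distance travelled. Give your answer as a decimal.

1751

Δs = (7.5 − 3.5)/4 = 1.
Left endpoints: 3.5, 4.5, 5.5, 6.5.
f(3.5) = 160, f(4.5) = 300.5, f(5.5) = 505, f(6.5) = 785.5.
Sum = Δs · [f(3.5) + f(4.5) + f(5.5) + f(6.5)].
Sum = 1751.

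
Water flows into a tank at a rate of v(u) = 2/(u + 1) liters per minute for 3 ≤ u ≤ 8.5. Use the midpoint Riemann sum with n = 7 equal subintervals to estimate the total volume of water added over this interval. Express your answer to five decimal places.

Δu = (8.5 − 3)/7 = 11/14.
Midpoints: 95/28, 117/28, 139/28, 5.75, 183/28, 205/28, 227/28.
v(95/28) = 56/123, v(117/28) = 56/145, v(139/28) = 56/167, v(5.75) = 8/27, v(183/28) = 56/211, v(205/28) = 56/233, v(227/28) = 56/255.
Sum = Δu · [v(95/28) + v(117/28) + v(139/28) + ...].
Sum ≈ 1.72737.

1.72737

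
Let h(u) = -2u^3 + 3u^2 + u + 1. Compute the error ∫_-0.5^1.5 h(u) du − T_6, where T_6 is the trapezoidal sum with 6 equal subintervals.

Exact integral: ∫_-0.5^1.5 h(u) du = 4.
T_6 = 4.
Error = 4 − 4 = 0.

0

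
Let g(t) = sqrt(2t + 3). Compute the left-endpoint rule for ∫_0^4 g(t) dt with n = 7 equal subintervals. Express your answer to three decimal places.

Δt = (4 − 0)/7 = 4/7.
Left endpoints: 0, 4/7, 8/7, 12/7, 16/7, 20/7, 24/7.
g(0) ≈ 1.732, g(4/7) ≈ 2.035, g(8/7) ≈ 2.299, g(12/7) ≈ 2.535, g(16/7) ≈ 2.752, g(20/7) ≈ 2.952, g(24/7) ≈ 3.140.
Sum = Δt · [g(0) + g(4/7) + g(8/7) + ...].
Sum ≈ 9.969.

9.969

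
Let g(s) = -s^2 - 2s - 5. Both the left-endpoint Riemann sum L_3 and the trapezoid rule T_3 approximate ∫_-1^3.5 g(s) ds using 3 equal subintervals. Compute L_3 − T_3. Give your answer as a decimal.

L_3 = -34.875.
T_3 = -50.0625.
L_3 − T_3 = 15.1875.

15.1875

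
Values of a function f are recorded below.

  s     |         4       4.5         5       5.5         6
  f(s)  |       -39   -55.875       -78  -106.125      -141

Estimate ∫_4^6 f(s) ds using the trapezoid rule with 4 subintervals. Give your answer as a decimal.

-165

Δs = 0.5.
T_4 = (0.5/2)·[(-39) + 2·(-55.875) + 2·(-78) + 2·(-106.125) + (-141)] = -165.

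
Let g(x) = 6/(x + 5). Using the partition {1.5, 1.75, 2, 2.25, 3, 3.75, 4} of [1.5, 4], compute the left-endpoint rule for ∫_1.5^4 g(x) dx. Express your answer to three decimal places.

2.022

Subinterval widths: 0.25, 0.25, 0.25, 0.75, 0.75, 0.25.
Left endpoints: 1.5, 1.75, 2, 2.25, 3, 3.75.
g(1.5) = 12/13, g(1.75) = 8/9, g(2) = 6/7, g(2.25) = 24/29, g(3) = 0.75, g(3.75) = 24/35.
Sum = Σ Δx_i · g(x_i).
Sum ≈ 2.022.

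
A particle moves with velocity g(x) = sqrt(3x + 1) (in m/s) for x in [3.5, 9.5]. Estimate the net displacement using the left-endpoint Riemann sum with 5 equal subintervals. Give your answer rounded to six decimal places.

Δx = (9.5 − 3.5)/5 = 1.2.
Left endpoints: 3.5, 4.7, 5.9, 7.1, 8.3.
g(3.5) ≈ 3.391165, g(4.7) ≈ 3.885872, g(5.9) ≈ 4.324350, g(7.1) ≈ 4.722288, g(8.3) ≈ 5.089204.
Sum = Δx · [g(3.5) + g(4.7) + g(5.9) + g(7.1) + g(8.3)].
Sum ≈ 25.695454.

25.695454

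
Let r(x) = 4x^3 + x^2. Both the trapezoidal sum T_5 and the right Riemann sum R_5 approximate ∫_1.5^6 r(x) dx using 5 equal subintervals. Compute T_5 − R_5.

T_5 = 1389.7575.
R_5 = 1787.67.
T_5 − R_5 = -397.9125.

-397.9125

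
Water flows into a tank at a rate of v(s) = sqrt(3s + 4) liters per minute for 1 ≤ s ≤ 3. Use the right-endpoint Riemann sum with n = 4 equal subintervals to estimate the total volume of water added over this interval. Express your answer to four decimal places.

6.5372

Δs = (3 − 1)/4 = 0.5.
Right endpoints: 1.5, 2, 2.5, 3.
v(1.5) ≈ 2.9155, v(2) ≈ 3.1623, v(2.5) ≈ 3.3912, v(3) ≈ 3.6056.
Sum = Δs · [v(1.5) + v(2) + v(2.5) + v(3)].
Sum ≈ 6.5372.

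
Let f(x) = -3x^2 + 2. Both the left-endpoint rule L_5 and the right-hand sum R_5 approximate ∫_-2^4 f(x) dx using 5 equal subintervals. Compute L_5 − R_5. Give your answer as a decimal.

43.2

L_5 = -42.72.
R_5 = -85.92.
L_5 − R_5 = 43.2.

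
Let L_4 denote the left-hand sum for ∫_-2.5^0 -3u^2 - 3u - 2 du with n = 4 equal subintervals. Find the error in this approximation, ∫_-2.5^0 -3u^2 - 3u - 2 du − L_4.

Exact integral: ∫_-2.5^0 f(u) du = -11.25.
L_4 = -15.25390625.
Error = -11.25 − (-15.25390625) = 4.00390625.

4.00390625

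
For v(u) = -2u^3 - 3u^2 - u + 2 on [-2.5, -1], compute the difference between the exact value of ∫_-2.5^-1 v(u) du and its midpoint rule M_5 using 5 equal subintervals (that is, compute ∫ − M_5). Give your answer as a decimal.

0.084375

Exact integral: ∫_-2.5^-1 v(u) du = 10.03125.
M_5 = 9.946875.
Error = 10.03125 − 9.946875 = 0.084375.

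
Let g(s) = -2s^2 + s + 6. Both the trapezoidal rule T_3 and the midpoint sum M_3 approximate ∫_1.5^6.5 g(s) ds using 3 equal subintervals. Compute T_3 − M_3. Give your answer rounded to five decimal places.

T_3 ≈ -135.4629630.
M_3 ≈ -128.5185185.
T_3 − M_3 ≈ -6.94444.

-6.94444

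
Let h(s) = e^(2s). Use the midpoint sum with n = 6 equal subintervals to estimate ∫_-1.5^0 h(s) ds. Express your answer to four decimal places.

0.4702

Δs = (0 − (-1.5))/6 = 0.25.
Midpoints: -1.375, -1.125, -0.875, -0.625, -0.375, -0.125.
h(-1.375) ≈ 0.0639, h(-1.125) ≈ 0.1054, h(-0.875) ≈ 0.1738, h(-0.625) ≈ 0.2865, h(-0.375) ≈ 0.4724, h(-0.125) ≈ 0.7788.
Sum = Δs · [h(-1.375) + h(-1.125) + h(-0.875) + ...].
Sum ≈ 0.4702.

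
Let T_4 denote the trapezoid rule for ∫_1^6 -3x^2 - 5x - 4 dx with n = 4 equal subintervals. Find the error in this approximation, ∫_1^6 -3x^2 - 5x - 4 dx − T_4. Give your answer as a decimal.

Exact integral: ∫_1^6 f(x) dx = -322.5.
T_4 = -326.40625.
Error = -322.5 − (-326.40625) = 3.90625.

3.90625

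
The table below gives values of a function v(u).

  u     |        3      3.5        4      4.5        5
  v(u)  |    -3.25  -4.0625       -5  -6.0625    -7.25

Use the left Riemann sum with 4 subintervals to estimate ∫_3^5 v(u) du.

Δu = 0.5.
Sum = 0.5·[(-3.25) + (-4.0625) + (-5) + (-6.0625)] = -9.1875.

-9.1875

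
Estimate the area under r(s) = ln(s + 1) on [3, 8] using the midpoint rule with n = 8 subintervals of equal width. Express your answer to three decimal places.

Δs = (8 − 3)/8 = 0.625.
Midpoints: 3.3125, 3.9375, 4.5625, 5.1875, 5.8125, 6.4375, 7.0625, 7.6875.
r(3.3125) ≈ 1.462, r(3.9375) ≈ 1.597, r(4.5625) ≈ 1.716, r(5.1875) ≈ 1.823, r(5.8125) ≈ 1.919, r(6.4375) ≈ 2.007, r(7.0625) ≈ 2.087, r(7.6875) ≈ 2.162.
Sum = Δs · [r(3.3125) + r(3.9375) + r(4.5625) + ...].
Sum ≈ 9.232.

9.232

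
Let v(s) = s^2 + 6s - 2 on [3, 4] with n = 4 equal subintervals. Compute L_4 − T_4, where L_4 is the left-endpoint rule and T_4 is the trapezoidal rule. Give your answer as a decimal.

-1.625

L_4 = 29.71875.
T_4 = 31.34375.
L_4 − T_4 = -1.625.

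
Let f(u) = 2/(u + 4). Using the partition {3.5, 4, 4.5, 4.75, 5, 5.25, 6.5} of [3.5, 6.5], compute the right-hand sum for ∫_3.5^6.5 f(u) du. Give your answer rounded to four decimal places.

0.6475

Subinterval widths: 0.5, 0.5, 0.25, 0.25, 0.25, 1.25.
Right endpoints: 4, 4.5, 4.75, 5, 5.25, 6.5.
f(4) = 0.25, f(4.5) = 4/17, f(4.75) = 8/35, f(5) = 2/9, f(5.25) = 8/37, f(6.5) = 4/21.
Sum = Σ Δu_i · f(u_i).
Sum ≈ 0.6475.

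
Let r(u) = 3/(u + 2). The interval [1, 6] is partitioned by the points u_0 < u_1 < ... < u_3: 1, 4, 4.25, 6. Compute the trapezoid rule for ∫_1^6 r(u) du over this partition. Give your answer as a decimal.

Subinterval widths: 3, 0.25, 1.75.
r(1) = 1, r(4) = 0.5, r(4.25) = 0.48, r(6) = 0.375.
On each subinterval the trapezoid contributes (Δu_i/2)·[r(u_{i-1}) + r(u_i)].
Sum = 3.120625.

3.120625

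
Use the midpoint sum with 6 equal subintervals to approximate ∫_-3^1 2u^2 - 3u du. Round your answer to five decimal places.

Δu = (1 − (-3))/6 = 2/3.
Midpoints: -8/3, -2, -4/3, -2/3, 0, 2/3.
f(-8/3) = 200/9, f(-2) = 14, f(-4/3) = 68/9, f(-2/3) = 26/9, f(0) = 0, f(2/3) = -10/9.
Sum = Δu · [f(-8/3) + f(-2) + f(-4/3) + ...].
Sum ≈ 30.37037.

30.37037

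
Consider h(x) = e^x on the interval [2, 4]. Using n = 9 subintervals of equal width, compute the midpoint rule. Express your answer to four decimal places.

47.1121

Δx = (4 − 2)/9 = 2/9.
Midpoints: 19/9, 7/3, 23/9, 25/9, 3, 29/9, 31/9, 11/3, 35/9.
h(19/9) ≈ 8.2574, h(7/3) ≈ 10.3123, h(23/9) ≈ 12.8785, h(25/9) ≈ 16.0832, h(3) ≈ 20.0855, h(29/9) ≈ 25.0838, h(31/9) ≈ 31.3259, h(11/3) ≈ 39.1213, h(35/9) ≈ 48.8566.
Sum = Δx · [h(19/9) + h(7/3) + h(23/9) + ...].
Sum ≈ 47.1121.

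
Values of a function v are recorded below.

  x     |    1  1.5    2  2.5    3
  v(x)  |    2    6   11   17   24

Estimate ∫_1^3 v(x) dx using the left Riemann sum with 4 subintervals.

Δx = 0.5.
Sum = 0.5·[2 + 6 + 11 + 17] = 18.

18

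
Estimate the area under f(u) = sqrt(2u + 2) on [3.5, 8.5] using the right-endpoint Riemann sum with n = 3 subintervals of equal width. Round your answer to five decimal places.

19.71483

Δu = (8.5 − 3.5)/3 = 5/3.
Right endpoints: 31/6, 41/6, 8.5.
f(31/6) ≈ 3.51188, f(41/6) ≈ 3.95811, f(8.5) ≈ 4.35890.
Sum = Δu · [f(31/6) + f(41/6) + f(8.5)].
Sum ≈ 19.71483.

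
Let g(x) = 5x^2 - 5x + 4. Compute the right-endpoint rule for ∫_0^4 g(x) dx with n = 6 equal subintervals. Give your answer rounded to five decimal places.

104.14815

Δx = (4 − 0)/6 = 2/3.
Right endpoints: 2/3, 4/3, 2, 8/3, 10/3, 4.
g(2/3) = 26/9, g(4/3) = 56/9, g(2) = 14, g(8/3) = 236/9, g(10/3) = 386/9, g(4) = 64.
Sum = Δx · [g(2/3) + g(4/3) + g(2) + ...].
Sum ≈ 104.14815.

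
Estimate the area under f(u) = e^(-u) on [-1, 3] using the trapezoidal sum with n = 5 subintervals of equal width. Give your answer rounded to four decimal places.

2.8093

Δu = (3 − (-1))/5 = 0.8.
f(-1) ≈ 2.7183, f(-0.2) ≈ 1.2214, f(0.6) ≈ 0.5488, f(1.4) ≈ 0.2466, f(2.2) ≈ 0.1108, f(3) ≈ 0.0498.
T_5 = (Δu/2)·[f(u_0) + 2f(u_1) + ... + 2f(u_{4}) + f(u_5)].
Sum ≈ 2.8093.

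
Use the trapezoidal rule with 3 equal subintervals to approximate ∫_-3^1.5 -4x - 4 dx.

-4.5

Δx = (1.5 − (-3))/3 = 1.5.
f(-3) = 8, f(-1.5) = 2, f(0) = -4, f(1.5) = -10.
T_3 = (Δx/2)·[f(x_0) + 2f(x_1) + 2f(x_2) + f(x_3)].
Sum = -4.5.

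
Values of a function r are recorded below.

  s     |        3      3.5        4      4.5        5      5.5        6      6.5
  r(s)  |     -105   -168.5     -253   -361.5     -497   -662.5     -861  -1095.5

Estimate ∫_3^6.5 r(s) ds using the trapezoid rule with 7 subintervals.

Δs = 0.5.
T_7 = (0.5/2)·[(-105) + 2·(-168.5) + 2·(-253) + 2·(-361.5) + 2·(-497) + 2·(-662.5) + 2·(-861) + (-1095.5)] = -1701.875.

-1701.875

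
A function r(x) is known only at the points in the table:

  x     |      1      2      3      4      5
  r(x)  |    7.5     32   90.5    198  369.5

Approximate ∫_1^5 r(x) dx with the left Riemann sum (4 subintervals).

328

Δx = 1.
Sum = 1·[7.5 + 32 + 90.5 + 198] = 328.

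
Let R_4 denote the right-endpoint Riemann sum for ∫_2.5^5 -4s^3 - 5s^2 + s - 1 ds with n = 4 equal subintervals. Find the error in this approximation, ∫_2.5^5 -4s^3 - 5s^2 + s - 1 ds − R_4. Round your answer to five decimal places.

173.37240

Exact integral: ∫_2.5^5 f(s) ds ≈ -761.3541667.
R_4 = -934.7265625.
Error ≈ -761.3541667 − (-934.7265625) ≈ 173.37240.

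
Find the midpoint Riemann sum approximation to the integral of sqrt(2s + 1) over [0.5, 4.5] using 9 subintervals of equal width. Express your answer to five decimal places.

Δs = (4.5 − 0.5)/9 = 4/9.
Midpoints: 13/18, 7/6, 29/18, 37/18, 2.5, 53/18, 61/18, 23/6, 77/18.
f(13/18) ≈ 1.56347, f(7/6) ≈ 1.82574, f(29/18) ≈ 2.05480, f(37/18) ≈ 2.26078, f(2.5) ≈ 2.44949, f(53/18) ≈ 2.62467, f(61/18) ≈ 2.78887, f(23/6) ≈ 2.94392, f(77/18) ≈ 3.09121.
Sum = Δs · [f(13/18) + f(7/6) + f(29/18) + ...].
Sum ≈ 9.60131.

9.60131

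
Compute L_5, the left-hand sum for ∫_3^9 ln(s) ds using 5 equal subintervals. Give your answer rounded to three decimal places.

9.794

Δs = (9 − 3)/5 = 1.2.
Left endpoints: 3, 4.2, 5.4, 6.6, 7.8.
f(3) ≈ 1.099, f(4.2) ≈ 1.435, f(5.4) ≈ 1.686, f(6.6) ≈ 1.887, f(7.8) ≈ 2.054.
Sum = Δs · [f(3) + f(4.2) + f(5.4) + f(6.6) + f(7.8)].
Sum ≈ 9.794.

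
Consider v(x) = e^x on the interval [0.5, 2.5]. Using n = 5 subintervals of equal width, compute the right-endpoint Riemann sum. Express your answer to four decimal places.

12.7806

Δx = (2.5 − 0.5)/5 = 0.4.
Right endpoints: 0.9, 1.3, 1.7, 2.1, 2.5.
v(0.9) ≈ 2.4596, v(1.3) ≈ 3.6693, v(1.7) ≈ 5.4739, v(2.1) ≈ 8.1662, v(2.5) ≈ 12.1825.
Sum = Δx · [v(0.9) + v(1.3) + v(1.7) + v(2.1) + v(2.5)].
Sum ≈ 12.7806.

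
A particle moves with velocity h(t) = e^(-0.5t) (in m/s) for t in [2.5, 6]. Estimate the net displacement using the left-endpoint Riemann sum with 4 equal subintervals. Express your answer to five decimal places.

0.58453

Δt = (6 − 2.5)/4 = 0.875.
Left endpoints: 2.5, 3.375, 4.25, 5.125.
h(2.5) ≈ 0.28650, h(3.375) ≈ 0.18498, h(4.25) ≈ 0.11943, h(5.125) ≈ 0.07711.
Sum = Δt · [h(2.5) + h(3.375) + h(4.25) + h(5.125)].
Sum ≈ 0.58453.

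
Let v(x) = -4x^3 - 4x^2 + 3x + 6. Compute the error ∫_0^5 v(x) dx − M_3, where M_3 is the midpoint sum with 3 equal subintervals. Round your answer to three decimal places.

Exact integral: ∫_0^5 v(x) dx ≈ -724.16667.
M_3 ≈ -684.81481.
Error ≈ -724.16667 − (-684.81481) ≈ -39.352.

-39.352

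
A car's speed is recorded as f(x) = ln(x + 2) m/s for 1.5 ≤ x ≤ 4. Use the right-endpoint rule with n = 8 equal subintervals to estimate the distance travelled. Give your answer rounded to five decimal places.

Δx = (4 − 1.5)/8 = 0.3125.
Right endpoints: 1.8125, 2.125, 2.4375, 2.75, 3.0625, 3.375, 3.6875, 4.
f(1.8125) ≈ 1.33829, f(2.125) ≈ 1.41707, f(2.4375) ≈ 1.49009, f(2.75) ≈ 1.55814, f(3.0625) ≈ 1.62186, f(3.375) ≈ 1.68176, f(3.6875) ≈ 1.73827, f(4) ≈ 1.79176.
Sum = Δx · [f(1.8125) + f(2.125) + f(2.4375) + ...].
Sum ≈ 3.94914.

3.94914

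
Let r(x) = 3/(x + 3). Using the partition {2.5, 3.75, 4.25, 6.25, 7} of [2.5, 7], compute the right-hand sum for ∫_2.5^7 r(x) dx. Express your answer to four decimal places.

1.6361

Subinterval widths: 1.25, 0.5, 2, 0.75.
Right endpoints: 3.75, 4.25, 6.25, 7.
r(3.75) = 4/9, r(4.25) = 12/29, r(6.25) = 12/37, r(7) = 0.3.
Sum = Σ Δx_i · r(x_i).
Sum ≈ 1.6361.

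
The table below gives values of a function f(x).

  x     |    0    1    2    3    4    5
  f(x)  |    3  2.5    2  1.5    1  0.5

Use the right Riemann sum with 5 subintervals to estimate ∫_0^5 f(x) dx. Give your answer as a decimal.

7.5

Δx = 1.
Sum = 1·[2.5 + 2 + 1.5 + 1 + 0.5] = 7.5.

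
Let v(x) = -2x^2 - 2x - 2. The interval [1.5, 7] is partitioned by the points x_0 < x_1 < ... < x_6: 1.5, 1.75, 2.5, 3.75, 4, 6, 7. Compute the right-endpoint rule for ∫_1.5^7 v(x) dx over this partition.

-361.0625

Subinterval widths: 0.25, 0.75, 1.25, 0.25, 2, 1.
Right endpoints: 1.75, 2.5, 3.75, 4, 6, 7.
v(1.75) = -11.625, v(2.5) = -19.5, v(3.75) = -37.625, v(4) = -42, v(6) = -86, v(7) = -114.
Sum = Σ Δx_i · v(x_i).
Sum = -361.0625.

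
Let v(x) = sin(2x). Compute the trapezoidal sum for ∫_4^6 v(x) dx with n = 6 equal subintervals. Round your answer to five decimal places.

Δx = (6 − 4)/6 = 1/3.
v(4) ≈ 0.98936, v(13/3) ≈ 0.68755, v(14/3) ≈ 0.09132, v(5) ≈ -0.54402, v(16/3) ≈ -0.94640, v(17/3) ≈ -0.94350, v(6) ≈ -0.53657.
T_6 = (Δx/2)·[v(x_0) + 2v(x_1) + ... + 2v(x_{5}) + v(x_6)].
Sum ≈ -0.47622.

-0.47622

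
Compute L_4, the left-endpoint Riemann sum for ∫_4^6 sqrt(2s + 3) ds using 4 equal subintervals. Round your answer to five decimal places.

Δs = (6 − 4)/4 = 0.5.
Left endpoints: 4, 4.5, 5, 5.5.
f(4) ≈ 3.31662, f(4.5) ≈ 3.46410, f(5) ≈ 3.60555, f(5.5) ≈ 3.74166.
Sum = Δs · [f(4) + f(4.5) + f(5) + f(5.5)].
Sum ≈ 7.06397.

7.06397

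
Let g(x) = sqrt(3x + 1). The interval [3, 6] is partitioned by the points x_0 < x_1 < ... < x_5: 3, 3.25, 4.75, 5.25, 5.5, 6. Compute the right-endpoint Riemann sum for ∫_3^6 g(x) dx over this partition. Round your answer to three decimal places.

11.949

Subinterval widths: 0.25, 1.5, 0.5, 0.25, 0.5.
Right endpoints: 3.25, 4.75, 5.25, 5.5, 6.
g(3.25) ≈ 3.279, g(4.75) ≈ 3.905, g(5.25) ≈ 4.093, g(5.5) ≈ 4.183, g(6) ≈ 4.359.
Sum = Σ Δx_i · g(x_i).
Sum ≈ 11.949.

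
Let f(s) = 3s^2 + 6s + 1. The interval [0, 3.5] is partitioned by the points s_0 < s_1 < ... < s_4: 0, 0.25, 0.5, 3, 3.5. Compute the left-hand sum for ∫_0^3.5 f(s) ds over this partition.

35.796875

Subinterval widths: 0.25, 0.25, 2.5, 0.5.
Left endpoints: 0, 0.25, 0.5, 3.
f(0) = 1, f(0.25) = 2.6875, f(0.5) = 4.75, f(3) = 46.
Sum = Σ Δs_i · f(s_i).
Sum = 35.796875.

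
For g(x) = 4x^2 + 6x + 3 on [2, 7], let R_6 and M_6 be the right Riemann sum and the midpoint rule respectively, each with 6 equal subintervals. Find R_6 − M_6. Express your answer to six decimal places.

R_6 ≈ 686.48148148.
M_6 ≈ 595.50925926.
R_6 − M_6 ≈ 90.972222.

90.972222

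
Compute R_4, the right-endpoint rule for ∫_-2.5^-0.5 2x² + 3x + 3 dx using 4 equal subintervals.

Δx = (-0.5 − (-2.5))/4 = 0.5.
Right endpoints: -2, -1.5, -1, -0.5.
f(-2) = 5, f(-1.5) = 3, f(-1) = 2, f(-0.5) = 2.
Sum = Δx · [f(-2) + f(-1.5) + f(-1) + f(-0.5)].
Sum = 6.

6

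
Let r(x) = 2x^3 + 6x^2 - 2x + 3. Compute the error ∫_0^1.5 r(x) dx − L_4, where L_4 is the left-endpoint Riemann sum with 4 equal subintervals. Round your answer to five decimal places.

Exact integral: ∫_0^1.5 r(x) dx = 11.53125.
L_4 ≈ 8.6660156.
Error ≈ 11.53125 − 8.6660156 ≈ 2.86523.

2.86523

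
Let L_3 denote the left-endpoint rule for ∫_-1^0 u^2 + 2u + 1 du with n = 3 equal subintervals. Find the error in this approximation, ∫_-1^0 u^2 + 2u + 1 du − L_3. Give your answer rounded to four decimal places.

Exact integral: ∫_-1^0 f(u) du ≈ 0.333333.
L_3 ≈ 0.185185.
Error ≈ 0.333333 − 0.185185 ≈ 0.1481.

0.1481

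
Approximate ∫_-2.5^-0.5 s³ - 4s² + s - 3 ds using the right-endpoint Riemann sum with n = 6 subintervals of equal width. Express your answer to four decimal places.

-32.8148

Δs = (-0.5 − (-2.5))/6 = 1/3.
Right endpoints: -13/6, -11/6, -1.5, -7/6, -5/6, -0.5.
f(-13/6) = -7369/216, f(-11/6) = -5279/216, f(-1.5) = -16.875, f(-7/6) = -2419/216, f(-5/6) = -1553/216, f(-0.5) = -4.625.
Sum = Δs · [f(-13/6) + f(-11/6) + f(-1.5) + ...].
Sum ≈ -32.8148.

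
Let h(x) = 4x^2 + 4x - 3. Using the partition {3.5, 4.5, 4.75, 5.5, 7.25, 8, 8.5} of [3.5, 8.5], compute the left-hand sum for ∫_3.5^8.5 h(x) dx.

Subinterval widths: 1, 0.25, 0.75, 1.75, 0.75, 0.5.
Left endpoints: 3.5, 4.5, 4.75, 5.5, 7.25, 8.
h(3.5) = 60, h(4.5) = 96, h(4.75) = 106.25, h(5.5) = 140, h(7.25) = 236.25, h(8) = 285.
Sum = Σ Δx_i · h(x_i).
Sum = 728.375.

728.375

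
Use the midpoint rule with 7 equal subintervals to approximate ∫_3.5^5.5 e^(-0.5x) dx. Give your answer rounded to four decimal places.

Δx = (5.5 − 3.5)/7 = 2/7.
Midpoints: 51/14, 55/14, 59/14, 4.5, 67/14, 71/14, 75/14.
f(51/14) ≈ 0.1618, f(55/14) ≈ 0.1403, f(59/14) ≈ 0.1216, f(4.5) ≈ 0.1054, f(67/14) ≈ 0.0914, f(71/14) ≈ 0.0792, f(75/14) ≈ 0.0687.
Sum = Δx · [f(51/14) + f(55/14) + f(59/14) + ...].
Sum ≈ 0.2195.

0.2195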